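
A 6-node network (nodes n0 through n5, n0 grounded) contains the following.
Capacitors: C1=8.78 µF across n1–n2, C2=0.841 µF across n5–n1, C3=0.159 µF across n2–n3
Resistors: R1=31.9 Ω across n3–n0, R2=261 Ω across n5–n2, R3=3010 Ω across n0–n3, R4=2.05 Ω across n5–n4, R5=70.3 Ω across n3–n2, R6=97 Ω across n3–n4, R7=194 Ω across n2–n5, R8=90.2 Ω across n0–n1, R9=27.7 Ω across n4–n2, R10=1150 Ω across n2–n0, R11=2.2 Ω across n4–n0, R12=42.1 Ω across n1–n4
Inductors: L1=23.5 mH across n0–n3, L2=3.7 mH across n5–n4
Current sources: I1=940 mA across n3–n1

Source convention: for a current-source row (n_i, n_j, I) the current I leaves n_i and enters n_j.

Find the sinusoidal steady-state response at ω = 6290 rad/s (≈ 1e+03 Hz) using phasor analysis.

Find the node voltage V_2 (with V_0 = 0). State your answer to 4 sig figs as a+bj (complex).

Element admittances at ω=6290 rad/s:
  Y(C1) = 0.000+0.05523j S between n1,n2
  Y(R1) = 0.03135+0.000j S between n3,n0
  Y(L1) = 0.000-0.006765j S between n0,n3
  Y(R2) = 0.003831+0.000j S between n5,n2
  Y(C2) = 0.000+0.005290j S between n5,n1
  Y(L2) = 0.000-0.04297j S between n5,n4
  Y(R3) = 0.0003322+0.000j S between n0,n3
  Y(R4) = 0.4878+0.000j S between n5,n4
  Y(R5) = 0.01422+0.000j S between n3,n2
  Y(R6) = 0.01031+0.000j S between n3,n4
  Y(R7) = 0.005155+0.000j S between n2,n5
  Y(C3) = 0.000+0.001000j S between n2,n3
  Y(R8) = 0.01109+0.000j S between n0,n1
  Y(R9) = 0.03610+0.000j S between n4,n2
  Y(R10) = 0.0008696+0.000j S between n2,n0
  Y(R11) = 0.4545+0.000j S between n4,n0
  Y(R12) = 0.02375+0.000j S between n1,n4
  I1: injects 0.94 A into n1 (from n3)
Assemble and solve the 5×5 MNA system:
  V(n1)=10.22-7.288j  V(n2)=6.510+2.911j  V(n3)=-14.91-0.6774j  V(n4)=0.7877-0.002537j  V(n5)=0.9562+0.1634j

6.510+2.911j V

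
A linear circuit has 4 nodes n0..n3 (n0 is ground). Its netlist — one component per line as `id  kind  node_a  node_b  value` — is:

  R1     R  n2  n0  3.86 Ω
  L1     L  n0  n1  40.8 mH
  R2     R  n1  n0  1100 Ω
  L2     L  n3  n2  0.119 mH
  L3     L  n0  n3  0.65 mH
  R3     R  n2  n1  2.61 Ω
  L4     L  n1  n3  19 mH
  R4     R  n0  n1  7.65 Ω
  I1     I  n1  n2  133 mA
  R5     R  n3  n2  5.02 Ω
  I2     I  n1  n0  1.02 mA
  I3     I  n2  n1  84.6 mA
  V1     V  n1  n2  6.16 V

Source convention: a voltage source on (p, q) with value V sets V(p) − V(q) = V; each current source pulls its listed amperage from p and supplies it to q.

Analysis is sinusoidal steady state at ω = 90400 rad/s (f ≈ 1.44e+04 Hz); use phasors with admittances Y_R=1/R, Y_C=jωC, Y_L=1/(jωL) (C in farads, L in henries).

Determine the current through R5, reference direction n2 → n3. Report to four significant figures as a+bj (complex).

MNA unknowns: 3 node voltages V₁..V_3 plus 1 source current (V1)
R1: Y=0.2591+0.000j on G[2,0]
L1: Y=0.000-0.0002711j on G[0,1]
R2: Y=0.0009091+0.000j on G[1,0]
L2: Y=0.000-0.09296j on G[3,2]
L3: Y=0.000-0.01702j on G[0,3]
R3: Y=0.3831+0.000j on G[2,1]
L4: Y=0.000-0.0005822j on G[1,3]
R4: Y=0.1307+0.000j on G[0,1]
I1: z[1]−=0.133, z[2]+=0.133
R5: Y=0.1992+0.000j on G[3,2]
I2: z[1]−=0.00102, z[0]+=0.00102
I3: z[2]−=0.0846, z[1]+=0.0846
V1: row V1−V2=6.16, i_V1 at 1,2
solve → V1=4.092-0.08340j, V2=-2.068-0.08340j, V3=-1.980-0.2292j
aux → i_V1=-2.948+0.01562j

-0.01754+0.02904j A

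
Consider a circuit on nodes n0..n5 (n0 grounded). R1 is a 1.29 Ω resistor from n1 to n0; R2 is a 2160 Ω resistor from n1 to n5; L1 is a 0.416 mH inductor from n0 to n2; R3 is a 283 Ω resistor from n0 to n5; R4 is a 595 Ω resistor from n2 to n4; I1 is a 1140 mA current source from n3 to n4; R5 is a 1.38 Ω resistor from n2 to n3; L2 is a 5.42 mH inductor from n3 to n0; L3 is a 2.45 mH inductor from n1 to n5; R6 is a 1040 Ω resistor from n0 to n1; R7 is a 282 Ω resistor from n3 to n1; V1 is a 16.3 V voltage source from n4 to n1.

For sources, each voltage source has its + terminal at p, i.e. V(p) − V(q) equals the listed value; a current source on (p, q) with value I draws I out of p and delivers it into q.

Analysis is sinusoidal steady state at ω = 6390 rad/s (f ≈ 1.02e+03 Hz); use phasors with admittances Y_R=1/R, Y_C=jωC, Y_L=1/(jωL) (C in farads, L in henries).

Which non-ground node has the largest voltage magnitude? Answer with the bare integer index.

Apply KCL at each of the 5 non-ground nodes and solve the resulting linear system.
Node n1: branches {R1, R2, L3, R6, R7, V1} → V_1 = 1.411-0.01791j
Node n2: branches {L1, R4, R5} → V_2 = 0.06819-2.714j
Node n3: branches {I1, R5, L2, R7} → V_3 = -1.382-2.755j
Node n4: branches {R4, I1, V1} → V_4 = 17.71-0.01791j
Node n5: branches {R2, R3, L3} → V_5 = 1.406-0.09562j
Source currents: i(V1)=1.110-0.004531j

4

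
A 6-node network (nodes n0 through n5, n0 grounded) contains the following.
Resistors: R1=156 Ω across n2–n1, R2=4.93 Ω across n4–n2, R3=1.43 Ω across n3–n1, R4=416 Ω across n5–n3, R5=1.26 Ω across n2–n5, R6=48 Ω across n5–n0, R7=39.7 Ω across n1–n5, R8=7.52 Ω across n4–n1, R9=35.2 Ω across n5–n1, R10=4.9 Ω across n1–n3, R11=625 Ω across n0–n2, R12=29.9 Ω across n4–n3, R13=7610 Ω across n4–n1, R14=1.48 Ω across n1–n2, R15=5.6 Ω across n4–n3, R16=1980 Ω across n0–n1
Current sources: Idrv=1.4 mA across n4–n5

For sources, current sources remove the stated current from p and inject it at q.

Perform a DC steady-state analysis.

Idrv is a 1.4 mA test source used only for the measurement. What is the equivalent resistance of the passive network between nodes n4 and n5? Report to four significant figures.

Apply KCL at each of the 5 non-ground nodes and solve the resulting linear system.
Node n1: branches {R1, R3, R7, R8, R9, R10, R13, R14, R16} → V_1 = -0.002293
Node n2: branches {R1, R2, R5, R11, R14} → V_2 = -0.001420
Node n3: branches {R3, R4, R10, R12, R15} → V_3 = -0.002744
Node n4: branches {R2, R8, R12, R13, R15, Idrv} → V_4 = -0.004699
Node n5: branches {R4, R5, R6, R7, R9, Idrv} → V_5 = 0.0001647

R_eq = 3.474 Ω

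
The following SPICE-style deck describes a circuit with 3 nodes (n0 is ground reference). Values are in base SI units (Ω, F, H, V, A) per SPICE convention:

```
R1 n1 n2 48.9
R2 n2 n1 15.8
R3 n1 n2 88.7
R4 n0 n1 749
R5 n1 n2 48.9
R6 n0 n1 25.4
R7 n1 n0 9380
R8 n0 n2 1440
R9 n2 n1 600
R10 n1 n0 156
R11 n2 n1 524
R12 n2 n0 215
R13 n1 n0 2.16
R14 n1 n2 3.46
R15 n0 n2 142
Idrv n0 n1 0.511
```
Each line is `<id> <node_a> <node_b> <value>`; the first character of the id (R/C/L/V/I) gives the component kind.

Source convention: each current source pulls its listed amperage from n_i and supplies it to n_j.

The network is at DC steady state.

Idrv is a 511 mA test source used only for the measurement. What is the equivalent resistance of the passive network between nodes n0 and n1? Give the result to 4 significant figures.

R_eq = 1.915 Ω

Apply KCL at each of the 2 non-ground nodes and solve the resulting linear system.
Node n1: branches {R1, R2, R3, R4, R5, R6, R7, R9, R10, R11, R13, R14, Idrv} → V_1 = 0.9785
Node n2: branches {R1, R2, R3, R5, R8, R9, R11, R12, R14, R15} → V_2 = 0.9497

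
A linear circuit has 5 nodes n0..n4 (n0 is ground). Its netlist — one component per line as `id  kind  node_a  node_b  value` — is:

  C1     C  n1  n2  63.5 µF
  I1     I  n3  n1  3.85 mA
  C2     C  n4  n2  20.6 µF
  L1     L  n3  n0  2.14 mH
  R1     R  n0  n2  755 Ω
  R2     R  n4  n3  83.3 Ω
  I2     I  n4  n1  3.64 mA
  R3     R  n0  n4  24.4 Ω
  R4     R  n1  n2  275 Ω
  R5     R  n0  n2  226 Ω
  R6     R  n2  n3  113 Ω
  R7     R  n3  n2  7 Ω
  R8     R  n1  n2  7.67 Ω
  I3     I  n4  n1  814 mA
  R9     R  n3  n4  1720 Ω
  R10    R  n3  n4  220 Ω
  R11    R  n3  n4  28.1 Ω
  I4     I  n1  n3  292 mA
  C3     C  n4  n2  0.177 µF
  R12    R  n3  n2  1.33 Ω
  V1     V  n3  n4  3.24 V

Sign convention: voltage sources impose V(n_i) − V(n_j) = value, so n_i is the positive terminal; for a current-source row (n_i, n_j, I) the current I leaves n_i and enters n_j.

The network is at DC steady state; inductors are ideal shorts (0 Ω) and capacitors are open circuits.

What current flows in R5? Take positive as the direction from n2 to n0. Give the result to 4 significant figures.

0.002576 A

Element admittances at DC:
  Y(C1) = 0.000 S between n1,n2
  I1: injects 0.00385 A into n1 (from n3)
  Y(C2) = 0.000 S between n4,n2
  L1: short n3↔n0 (DC inductor)
  Y(R1) = 0.001325 S between n0,n2
  Y(R2) = 0.01200 S between n4,n3
  I2: injects 0.00364 A into n1 (from n4)
  Y(R3) = 0.04098 S between n0,n4
  Y(R4) = 0.003636 S between n1,n2
  Y(R5) = 0.004425 S between n0,n2
  Y(R6) = 0.008850 S between n2,n3
  Y(R7) = 0.1429 S between n3,n2
  Y(R8) = 0.1304 S between n1,n2
  I3: injects 0.814 A into n1 (from n4)
  Y(R9) = 0.0005814 S between n3,n4
  Y(R10) = 0.004545 S between n3,n4
  Y(R11) = 0.03559 S between n3,n4
  I4: injects 0.292 A into n3 (from n1)
  Y(C3) = 0.000 S between n4,n2
  Y(R12) = 0.7519 S between n3,n2
  V1: constraint V(n3)−V(n4) = 3.24
Assemble and solve the 6×6 MNA system:
  V(n1)=4.533  V(n2)=0.5823  V(n3)=0.000  V(n4)=-3.240
  i(L1)=0.1294  i(V1)=0.5140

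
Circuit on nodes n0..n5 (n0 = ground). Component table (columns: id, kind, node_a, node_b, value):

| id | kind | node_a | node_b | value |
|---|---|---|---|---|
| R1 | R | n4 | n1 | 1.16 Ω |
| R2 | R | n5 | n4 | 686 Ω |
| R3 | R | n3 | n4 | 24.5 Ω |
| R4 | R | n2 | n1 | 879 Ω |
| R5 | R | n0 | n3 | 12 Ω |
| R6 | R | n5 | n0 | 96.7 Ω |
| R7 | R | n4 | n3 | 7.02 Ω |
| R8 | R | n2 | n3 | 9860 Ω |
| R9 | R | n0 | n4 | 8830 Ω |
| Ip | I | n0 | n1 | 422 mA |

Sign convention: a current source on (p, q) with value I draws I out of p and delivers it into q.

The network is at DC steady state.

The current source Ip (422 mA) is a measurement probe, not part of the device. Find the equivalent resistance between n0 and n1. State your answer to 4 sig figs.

Apply KCL at each of the 5 non-ground nodes and solve the resulting linear system.
Node n1: branches {R1, R4, Ip} → V_1 = 7.680
Node n2: branches {R4, R8} → V_2 = 7.456
Node n3: branches {R3, R5, R7, R8} → V_3 = 4.944
Node n4: branches {R1, R2, R3, R7, R9} → V_4 = 7.191
Node n5: branches {R2, R6} → V_5 = 0.8884

R_eq = 18.20 Ω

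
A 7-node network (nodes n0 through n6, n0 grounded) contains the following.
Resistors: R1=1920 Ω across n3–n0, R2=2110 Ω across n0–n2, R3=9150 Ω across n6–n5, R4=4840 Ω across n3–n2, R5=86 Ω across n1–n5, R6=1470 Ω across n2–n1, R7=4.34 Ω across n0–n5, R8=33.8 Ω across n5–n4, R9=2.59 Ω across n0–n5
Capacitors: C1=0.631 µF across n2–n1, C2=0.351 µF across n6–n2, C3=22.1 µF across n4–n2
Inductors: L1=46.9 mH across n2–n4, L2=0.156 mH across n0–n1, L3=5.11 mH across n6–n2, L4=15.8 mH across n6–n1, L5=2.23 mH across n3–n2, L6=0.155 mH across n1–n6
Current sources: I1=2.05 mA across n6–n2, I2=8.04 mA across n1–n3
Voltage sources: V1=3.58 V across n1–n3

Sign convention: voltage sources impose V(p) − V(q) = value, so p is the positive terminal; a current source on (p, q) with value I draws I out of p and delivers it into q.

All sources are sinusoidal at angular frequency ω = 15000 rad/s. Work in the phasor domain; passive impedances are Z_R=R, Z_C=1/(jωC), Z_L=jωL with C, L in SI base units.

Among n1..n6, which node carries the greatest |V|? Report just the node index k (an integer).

3

MNA unknowns: 6 node voltages V₁..V_6 plus 1 source current (V1)
R1: Y=0.0005208+0.000j on G[3,0]
R2: Y=0.0004739+0.000j on G[0,2]
C1: Y=0.000+0.009465j on G[2,1]
L1: Y=0.000-0.001421j on G[2,4]
C2: Y=0.000+0.005265j on G[6,2]
L2: Y=0.000-0.4274j on G[0,1]
I1: z[6]−=0.00205, z[2]+=0.00205
R3: Y=0.0001093+0.000j on G[6,5]
R4: Y=0.0002066+0.000j on G[3,2]
R5: Y=0.01163+0.000j on G[1,5]
R6: Y=0.0006803+0.000j on G[2,1]
R7: Y=0.2304+0.000j on G[0,5]
I2: z[1]−=0.00804, z[3]+=0.00804
R8: Y=0.02959+0.000j on G[5,4]
C3: Y=0.000+0.3315j on G[4,2]
L3: Y=0.000-0.01305j on G[6,2]
R9: Y=0.3861+0.000j on G[0,5]
L4: Y=0.000-0.004219j on G[6,1]
L5: Y=0.000-0.02990j on G[3,2]
L6: Y=0.000-0.4301j on G[1,6]
V1: row V1−V3=3.58, i_V1 at 1,3
solve → V1=0.1304+0.1205j, V2=-1.651+2.079j, V3=-3.450+0.1205j, V4=-1.815+1.924j, V5=-0.07932+0.08868j, V6=0.09905+0.1503j
aux → i_V1=-0.06877+0.05343j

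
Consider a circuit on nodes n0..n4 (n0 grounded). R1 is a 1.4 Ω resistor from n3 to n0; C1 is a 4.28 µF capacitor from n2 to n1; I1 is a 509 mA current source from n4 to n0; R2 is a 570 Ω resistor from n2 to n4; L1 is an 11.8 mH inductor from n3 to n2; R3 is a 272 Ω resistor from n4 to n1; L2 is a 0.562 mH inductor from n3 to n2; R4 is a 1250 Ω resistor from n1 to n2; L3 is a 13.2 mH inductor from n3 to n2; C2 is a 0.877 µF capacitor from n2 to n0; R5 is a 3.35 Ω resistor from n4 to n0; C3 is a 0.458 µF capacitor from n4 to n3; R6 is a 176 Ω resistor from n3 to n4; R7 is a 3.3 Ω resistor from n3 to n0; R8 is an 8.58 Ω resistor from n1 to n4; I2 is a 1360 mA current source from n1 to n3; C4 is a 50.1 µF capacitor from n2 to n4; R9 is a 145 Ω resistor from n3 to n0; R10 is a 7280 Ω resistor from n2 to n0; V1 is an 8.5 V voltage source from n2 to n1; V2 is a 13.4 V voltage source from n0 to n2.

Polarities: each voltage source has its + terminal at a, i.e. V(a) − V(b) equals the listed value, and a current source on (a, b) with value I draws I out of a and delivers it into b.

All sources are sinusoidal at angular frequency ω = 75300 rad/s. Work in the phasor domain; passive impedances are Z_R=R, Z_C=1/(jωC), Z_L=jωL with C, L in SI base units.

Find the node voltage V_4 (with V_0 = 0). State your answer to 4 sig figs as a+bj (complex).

-13.19-0.6486j V

Apply KCL at each of the 4 non-ground nodes and solve the resulting linear system.
Node n1: branches {C1, R3, R4, R8, I2, V1} → V_1 = -21.90+0.000j
Node n2: branches {C1, R2, L1, L2, R4, L3, C2, C4, R10, V1, V2} → V_2 = -13.40+0.000j
Node n3: branches {R1, L1, L2, L3, C3, R6, R7, I2, R9} → V_3 = 1.268-0.1210j
Node n4: branches {I1, R2, R3, R5, C3, R6, R8, C4} → V_4 = -13.19-0.6486j
Source currents: i(V1)=0.3066-2.661j, i(V2)=-2.132-1.202j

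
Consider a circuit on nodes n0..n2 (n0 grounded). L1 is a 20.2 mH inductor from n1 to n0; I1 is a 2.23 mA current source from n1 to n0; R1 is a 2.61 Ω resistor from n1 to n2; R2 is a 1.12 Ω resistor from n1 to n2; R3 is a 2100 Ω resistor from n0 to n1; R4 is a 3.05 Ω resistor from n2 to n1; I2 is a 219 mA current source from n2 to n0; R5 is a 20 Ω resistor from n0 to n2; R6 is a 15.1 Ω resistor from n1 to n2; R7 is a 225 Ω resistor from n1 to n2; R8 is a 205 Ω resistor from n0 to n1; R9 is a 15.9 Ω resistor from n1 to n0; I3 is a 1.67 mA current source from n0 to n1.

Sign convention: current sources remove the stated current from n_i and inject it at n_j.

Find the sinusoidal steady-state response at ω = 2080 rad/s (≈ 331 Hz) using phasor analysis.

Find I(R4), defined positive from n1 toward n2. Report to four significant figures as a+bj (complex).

Apply KCL at each of the 2 non-ground nodes and solve the resulting linear system.
Node n1: branches {L1, I1, R1, R2, R3, R4, R6, R7, R8, R9, I3} → V_1 = -1.753-0.3572j
Node n2: branches {R1, R2, R4, I2, R5, R6, R7} → V_2 = -1.829-0.3468j

0.02498-0.003395j A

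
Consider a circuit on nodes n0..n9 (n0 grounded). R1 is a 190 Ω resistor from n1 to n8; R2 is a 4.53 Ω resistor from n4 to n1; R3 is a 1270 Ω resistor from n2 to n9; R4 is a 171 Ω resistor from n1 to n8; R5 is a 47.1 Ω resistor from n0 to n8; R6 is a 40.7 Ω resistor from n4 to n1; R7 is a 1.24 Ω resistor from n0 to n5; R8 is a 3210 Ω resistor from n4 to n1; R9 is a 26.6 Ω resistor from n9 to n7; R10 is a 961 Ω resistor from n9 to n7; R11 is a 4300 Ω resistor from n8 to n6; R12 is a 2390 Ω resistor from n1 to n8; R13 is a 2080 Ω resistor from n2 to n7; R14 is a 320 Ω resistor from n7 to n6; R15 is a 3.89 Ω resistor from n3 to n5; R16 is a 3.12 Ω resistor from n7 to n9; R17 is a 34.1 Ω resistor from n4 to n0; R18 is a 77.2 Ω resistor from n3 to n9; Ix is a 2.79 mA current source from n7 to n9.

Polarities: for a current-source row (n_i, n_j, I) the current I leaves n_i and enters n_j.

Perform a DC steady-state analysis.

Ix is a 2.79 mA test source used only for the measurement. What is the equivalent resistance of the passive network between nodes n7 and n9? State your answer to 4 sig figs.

R_eq = 2.780 Ω

Apply KCL at each of the 9 non-ground nodes and solve the resulting linear system.
Node n1: branches {R1, R2, R4, R6, R8, R12} → V_1 = -1.712e-05
Node n2: branches {R3, R13} → V_2 = -0.002806
Node n3: branches {R15, R18} → V_3 = 8.402e-06
Node n4: branches {R2, R6, R8, R17} → V_4 = -1.529e-05
Node n5: branches {R7, R15} → V_5 = 2.031e-06
Node n6: branches {R11, R14} → V_6 = -0.007098
Node n7: branches {R9, R10, R13, R14, R16, Ix} → V_7 = -0.007623
Node n8: branches {R1, R4, R5, R11, R12} → V_8 = -5.602e-05
Node n9: branches {R3, R9, R10, R16, R18, Ix} → V_9 = 0.0001348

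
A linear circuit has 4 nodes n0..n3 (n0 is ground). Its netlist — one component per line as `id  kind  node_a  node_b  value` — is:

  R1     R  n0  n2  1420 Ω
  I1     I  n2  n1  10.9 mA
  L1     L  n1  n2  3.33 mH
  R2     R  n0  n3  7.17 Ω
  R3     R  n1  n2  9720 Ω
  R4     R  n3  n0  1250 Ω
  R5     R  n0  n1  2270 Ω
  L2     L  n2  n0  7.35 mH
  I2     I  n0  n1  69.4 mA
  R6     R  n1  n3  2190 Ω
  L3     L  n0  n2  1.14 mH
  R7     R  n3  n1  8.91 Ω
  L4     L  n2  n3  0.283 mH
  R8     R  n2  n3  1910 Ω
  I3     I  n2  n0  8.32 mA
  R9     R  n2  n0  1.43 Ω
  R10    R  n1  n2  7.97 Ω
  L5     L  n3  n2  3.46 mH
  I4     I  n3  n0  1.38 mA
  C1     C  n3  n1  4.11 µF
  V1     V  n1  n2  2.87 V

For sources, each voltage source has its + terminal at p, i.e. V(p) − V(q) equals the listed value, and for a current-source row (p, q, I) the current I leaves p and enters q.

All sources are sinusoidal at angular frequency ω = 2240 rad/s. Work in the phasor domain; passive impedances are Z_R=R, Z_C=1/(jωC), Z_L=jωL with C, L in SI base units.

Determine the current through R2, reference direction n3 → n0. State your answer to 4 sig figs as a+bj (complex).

Element admittances at ω=2240 rad/s:
  Y(R1) = 0.0007042+0.000j S between n0,n2
  I1: injects 0.0109 A into n1 (from n2)
  Y(L1) = 0.000-0.1341j S between n1,n2
  Y(R2) = 0.1395+0.000j S between n0,n3
  Y(R3) = 0.0001029+0.000j S between n1,n2
  Y(R4) = 0.0008000+0.000j S between n3,n0
  Y(R5) = 0.0004405+0.000j S between n0,n1
  Y(L2) = 0.000-0.06074j S between n2,n0
  I2: injects 0.0694 A into n1 (from n0)
  Y(R6) = 0.0004566+0.000j S between n1,n3
  Y(L3) = 0.000-0.3916j S between n0,n2
  Y(R7) = 0.1122+0.000j S between n3,n1
  Y(L4) = 0.000-1.577j S between n2,n3
  Y(R8) = 0.0005236+0.000j S between n2,n3
  I3: injects 0.00832 A into n0 (from n2)
  Y(R9) = 0.6993+0.000j S between n2,n0
  Y(R10) = 0.1255+0.000j S between n1,n2
  Y(L5) = 0.000-0.1290j S between n3,n2
  I4: injects 0.00138 A into n0 (from n3)
  Y(C1) = 0.000+0.009206j S between n3,n1
  V1: constraint V(n1)−V(n2) = 2.87
Assemble and solve the 4×4 MNA system:
  V(n1)=2.935+0.004541j  V(n2)=0.06505+0.004541j  V(n3)=0.07712+0.1871j
  i(V1)=-0.6051+0.3790j

0.01076+0.02609j A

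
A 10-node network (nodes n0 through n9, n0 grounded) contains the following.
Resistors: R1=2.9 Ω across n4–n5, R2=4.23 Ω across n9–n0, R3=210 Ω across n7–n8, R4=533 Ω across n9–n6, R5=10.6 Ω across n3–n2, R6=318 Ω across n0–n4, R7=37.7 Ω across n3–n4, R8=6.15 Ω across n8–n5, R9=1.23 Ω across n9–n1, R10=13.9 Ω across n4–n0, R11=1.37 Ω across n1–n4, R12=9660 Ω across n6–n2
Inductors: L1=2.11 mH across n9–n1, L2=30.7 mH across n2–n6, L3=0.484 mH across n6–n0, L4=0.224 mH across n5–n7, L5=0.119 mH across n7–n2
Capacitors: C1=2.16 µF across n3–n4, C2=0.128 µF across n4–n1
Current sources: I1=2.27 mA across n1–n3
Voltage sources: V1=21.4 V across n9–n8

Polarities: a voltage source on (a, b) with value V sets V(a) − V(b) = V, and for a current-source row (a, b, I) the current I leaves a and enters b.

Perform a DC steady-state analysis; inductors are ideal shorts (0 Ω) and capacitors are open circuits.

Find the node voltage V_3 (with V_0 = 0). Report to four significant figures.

0.7389 V

Apply KCL at each of the 9 non-ground nodes and solve the resulting linear system.
Node n1: branches {L1, C2, R9, I1, R11} → V_1 = 5.261
Node n2: branches {R5, L2, L5, R12} → V_2 = 0.000
Node n3: branches {R5, R7, C1, I1} → V_3 = 0.7389
Node n4: branches {R1, R6, R7, C1, C2, R10, R11} → V_4 = 3.281
Node n5: branches {R1, L4, R8} → V_5 = 0.000
Node n6: branches {R4, L2, L3, R12} → V_6 = 0.000
Node n7: branches {R3, L4, L5} → V_7 = 0.000
Node n8: branches {R3, R8, V1} → V_8 = -16.14
Node n9: branches {R2, L1, R4, R9, V1} → V_9 = 5.261
Source currents: i(L1)=1.447, i(L2)=-1.500, i(L3)=-1.490, i(L4)=-1.493, i(L5)=-1.570, i(V1)=-2.701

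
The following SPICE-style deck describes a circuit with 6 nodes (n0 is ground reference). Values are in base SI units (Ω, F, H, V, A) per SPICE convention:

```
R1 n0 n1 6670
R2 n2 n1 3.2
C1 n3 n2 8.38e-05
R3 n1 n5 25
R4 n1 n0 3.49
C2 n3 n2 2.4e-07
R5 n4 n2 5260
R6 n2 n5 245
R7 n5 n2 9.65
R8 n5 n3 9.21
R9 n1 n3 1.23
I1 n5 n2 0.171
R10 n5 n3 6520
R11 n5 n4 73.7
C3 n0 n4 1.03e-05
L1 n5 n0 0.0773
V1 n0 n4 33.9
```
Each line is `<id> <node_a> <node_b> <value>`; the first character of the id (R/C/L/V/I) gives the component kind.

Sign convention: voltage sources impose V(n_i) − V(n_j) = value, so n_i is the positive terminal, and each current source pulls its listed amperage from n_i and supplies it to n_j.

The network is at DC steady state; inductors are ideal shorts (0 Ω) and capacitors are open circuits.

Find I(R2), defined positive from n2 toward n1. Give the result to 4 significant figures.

MNA unknowns: 5 node voltages V₁..V_5 plus 2 source currents (L1, V1)
R1: Y=0.0001499 on G[0,1]
R2: Y=0.3125 on G[2,1]
C1: Y=0.000 on G[3,2]
R3: Y=0.04000 on G[1,5]
R4: Y=0.2865 on G[1,0]
C2: Y=0.000 on G[3,2]
R5: Y=0.0001901 on G[4,2]
R6: Y=0.004082 on G[2,5]
R7: Y=0.1036 on G[5,2]
R8: Y=0.1086 on G[5,3]
R9: Y=0.8130 on G[1,3]
I1: z[5]−=0.171, z[2]+=0.171
R10: Y=0.0001534 on G[5,3]
R11: Y=0.01357 on G[5,4]
C3: Y=0.000 on G[0,4]
L1: row V5−V0=0, i_L1 at 5,0
V1: row V0−V4=33.9, i_V1 at 0,4
solve → V1=0.2433, V2=0.5723, V3=0.2146, V4=-33.90, V5=0.000
aux → i_L1=-0.5363, i_V1=-0.4665

0.1028 A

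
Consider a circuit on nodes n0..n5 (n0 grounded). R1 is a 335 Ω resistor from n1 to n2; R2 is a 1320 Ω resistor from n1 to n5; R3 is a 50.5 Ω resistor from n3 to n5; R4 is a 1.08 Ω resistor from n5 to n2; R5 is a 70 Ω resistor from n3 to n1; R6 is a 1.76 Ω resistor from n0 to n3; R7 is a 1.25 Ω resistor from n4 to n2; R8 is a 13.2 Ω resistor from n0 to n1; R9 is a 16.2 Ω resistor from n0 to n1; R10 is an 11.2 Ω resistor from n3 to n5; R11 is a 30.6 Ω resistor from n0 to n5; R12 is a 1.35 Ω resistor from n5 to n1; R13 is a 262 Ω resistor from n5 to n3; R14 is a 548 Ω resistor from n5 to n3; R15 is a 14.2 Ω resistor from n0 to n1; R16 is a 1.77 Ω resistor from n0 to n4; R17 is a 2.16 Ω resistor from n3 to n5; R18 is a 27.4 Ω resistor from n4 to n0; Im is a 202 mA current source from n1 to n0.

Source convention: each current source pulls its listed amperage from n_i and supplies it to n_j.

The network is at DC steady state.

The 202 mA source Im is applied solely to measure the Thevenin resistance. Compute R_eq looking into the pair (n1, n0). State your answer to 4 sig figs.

R_eq = 1.858 Ω

MNA unknowns: 5 node voltages V₁..V_5
R1: Y=0.002985 on G[1,2]
R2: Y=0.0007576 on G[1,5]
R3: Y=0.01980 on G[3,5]
R4: Y=0.9259 on G[5,2]
R5: Y=0.01429 on G[3,1]
R6: Y=0.5682 on G[0,3]
R7: Y=0.8000 on G[4,2]
R8: Y=0.07576 on G[0,1]
R9: Y=0.06173 on G[0,1]
R10: Y=0.08929 on G[3,5]
R11: Y=0.03268 on G[0,5]
R12: Y=0.7407 on G[5,1]
R13: Y=0.003817 on G[5,3]
R14: Y=0.001825 on G[5,3]
R15: Y=0.07042 on G[0,1]
R16: Y=0.5650 on G[0,4]
R17: Y=0.4630 on G[3,5]
R18: Y=0.03650 on G[4,0]
Im: z[1]−=0.202, z[0]+=0.202
solve → V1=-0.3753, V2=-0.1567, V3=-0.1112, V4=-0.08943, V5=-0.2141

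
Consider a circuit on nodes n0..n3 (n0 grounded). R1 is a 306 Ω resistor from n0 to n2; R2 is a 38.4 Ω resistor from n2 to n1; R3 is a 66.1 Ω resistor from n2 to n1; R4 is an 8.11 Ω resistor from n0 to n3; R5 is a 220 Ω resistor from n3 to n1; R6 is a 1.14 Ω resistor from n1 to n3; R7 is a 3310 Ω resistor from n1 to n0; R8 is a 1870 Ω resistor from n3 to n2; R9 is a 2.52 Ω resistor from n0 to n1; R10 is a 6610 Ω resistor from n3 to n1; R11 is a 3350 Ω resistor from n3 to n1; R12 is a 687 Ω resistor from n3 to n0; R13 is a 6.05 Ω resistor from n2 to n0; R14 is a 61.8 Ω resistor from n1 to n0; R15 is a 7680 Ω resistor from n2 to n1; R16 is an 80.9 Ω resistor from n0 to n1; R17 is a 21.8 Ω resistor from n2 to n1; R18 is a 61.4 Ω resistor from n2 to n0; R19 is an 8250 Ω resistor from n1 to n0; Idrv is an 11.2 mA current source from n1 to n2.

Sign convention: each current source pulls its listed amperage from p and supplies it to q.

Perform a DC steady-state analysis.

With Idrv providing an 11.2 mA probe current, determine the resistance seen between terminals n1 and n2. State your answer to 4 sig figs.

R_eq = 4.443 Ω

Apply KCL at each of the 3 non-ground nodes and solve the resulting linear system.
Node n1: branches {R2, R3, R5, R6, R7, R9, R10, R11, R14, R15, R16, R17, R19, Idrv} → V_1 = -0.01278
Node n2: branches {R1, R2, R3, R8, R13, R15, R17, R18, Idrv} → V_2 = 0.03698
Node n3: branches {R4, R5, R6, R8, R10, R11, R12} → V_3 = -0.01117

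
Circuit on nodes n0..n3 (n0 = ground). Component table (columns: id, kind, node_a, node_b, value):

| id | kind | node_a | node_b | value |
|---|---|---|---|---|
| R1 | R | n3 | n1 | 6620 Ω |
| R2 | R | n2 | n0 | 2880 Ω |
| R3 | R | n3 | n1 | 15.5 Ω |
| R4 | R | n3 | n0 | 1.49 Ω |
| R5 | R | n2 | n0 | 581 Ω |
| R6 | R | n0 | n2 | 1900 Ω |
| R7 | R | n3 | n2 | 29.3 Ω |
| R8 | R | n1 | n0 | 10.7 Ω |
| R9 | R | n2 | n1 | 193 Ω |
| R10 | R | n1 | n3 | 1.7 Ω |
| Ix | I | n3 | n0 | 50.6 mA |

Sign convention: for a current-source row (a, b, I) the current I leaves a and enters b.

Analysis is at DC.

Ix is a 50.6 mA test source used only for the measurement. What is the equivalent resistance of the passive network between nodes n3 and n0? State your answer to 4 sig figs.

R_eq = 1.324 Ω

Element admittances at DC:
  Y(R1) = 0.0001511 S between n3,n1
  Y(R2) = 0.0003472 S between n2,n0
  Y(R3) = 0.06452 S between n3,n1
  Y(R4) = 0.6711 S between n3,n0
  Y(R5) = 0.001721 S between n2,n0
  Y(R6) = 0.0005263 S between n0,n2
  Y(R7) = 0.03413 S between n3,n2
  Y(R8) = 0.09346 S between n1,n0
  Y(R9) = 0.005181 S between n2,n1
  Y(R10) = 0.5882 S between n1,n3
  Ix: injects 0.0506 A into n0 (from n3)
Assemble and solve the 3×3 MNA system:
  V(n1)=-0.05862  V(n2)=-0.06181  V(n3)=-0.06699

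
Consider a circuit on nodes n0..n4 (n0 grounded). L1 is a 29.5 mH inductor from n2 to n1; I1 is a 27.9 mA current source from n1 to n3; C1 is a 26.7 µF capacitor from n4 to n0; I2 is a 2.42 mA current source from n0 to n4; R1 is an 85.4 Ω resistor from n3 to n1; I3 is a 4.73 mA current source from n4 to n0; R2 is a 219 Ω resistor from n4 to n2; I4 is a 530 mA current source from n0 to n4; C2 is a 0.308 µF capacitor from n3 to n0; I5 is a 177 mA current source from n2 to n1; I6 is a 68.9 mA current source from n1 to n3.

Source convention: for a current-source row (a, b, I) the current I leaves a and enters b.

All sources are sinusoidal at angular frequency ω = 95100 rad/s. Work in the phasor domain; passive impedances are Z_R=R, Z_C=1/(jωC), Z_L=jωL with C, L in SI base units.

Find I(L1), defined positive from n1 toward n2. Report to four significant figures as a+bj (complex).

-0.0003188-0.01650j A

Apply KCL at each of the 4 non-ground nodes and solve the resulting linear system.
Node n1: branches {L1, I1, R1, I5, I6} → V_1 = 7.439-4.645j
Node n2: branches {L1, R2, I5} → V_2 = -38.84-3.751j
Node n3: branches {I1, R1, C2, I6} → V_3 = 0.5632-6.054j
Node n4: branches {C1, I2, I3, R2, I4} → V_4 = -0.006497-0.1380j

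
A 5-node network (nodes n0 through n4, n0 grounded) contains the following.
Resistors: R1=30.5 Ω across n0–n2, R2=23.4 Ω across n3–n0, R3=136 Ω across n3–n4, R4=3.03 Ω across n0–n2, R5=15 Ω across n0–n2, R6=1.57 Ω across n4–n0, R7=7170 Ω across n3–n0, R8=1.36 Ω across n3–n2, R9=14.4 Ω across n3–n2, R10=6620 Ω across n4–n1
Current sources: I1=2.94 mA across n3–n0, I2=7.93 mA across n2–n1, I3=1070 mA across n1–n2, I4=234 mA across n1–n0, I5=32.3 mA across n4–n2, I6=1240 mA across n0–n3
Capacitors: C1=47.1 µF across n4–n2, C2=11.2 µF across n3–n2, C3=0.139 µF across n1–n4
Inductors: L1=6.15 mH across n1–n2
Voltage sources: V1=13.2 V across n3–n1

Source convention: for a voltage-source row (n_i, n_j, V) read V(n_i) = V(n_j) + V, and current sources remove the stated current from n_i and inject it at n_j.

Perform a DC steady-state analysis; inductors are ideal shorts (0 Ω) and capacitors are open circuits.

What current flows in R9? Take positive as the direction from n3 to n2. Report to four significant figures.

Element admittances at DC:
  Y(R1) = 0.03279 S between n0,n2
  I1: injects 0.00294 A into n0 (from n3)
  Y(C1) = 0.000 S between n4,n2
  Y(C2) = 0.000 S between n3,n2
  Y(R2) = 0.04274 S between n3,n0
  Y(R3) = 0.007353 S between n3,n4
  Y(R4) = 0.3300 S between n0,n2
  Y(C3) = 0.000 S between n1,n4
  Y(R5) = 0.06667 S between n0,n2
  I2: injects 0.00793 A into n1 (from n2)
  I3: injects 1.07 A into n2 (from n1)
  I4: injects 0.234 A into n0 (from n1)
  Y(R6) = 0.6369 S between n4,n0
  Y(R7) = 0.0001395 S between n3,n0
  Y(R8) = 0.7353 S between n3,n2
  I5: injects 0.0323 A into n2 (from n4)
  Y(R9) = 0.06944 S between n3,n2
  L1: short n1↔n2 (DC inductor)
  Y(R10) = 0.0001511 S between n4,n1
  I6: injects 1.24 A into n3 (from n0)
  V1: constraint V(n3)−V(n1) = 13.2
Assemble and solve the 6×6 MNA system:
  V(n1)=0.7777  V(n2)=0.7777  V(n3)=13.98  V(n4)=0.1095
  i(L1)=-11.38  i(V1)=-10.09

0.9167 A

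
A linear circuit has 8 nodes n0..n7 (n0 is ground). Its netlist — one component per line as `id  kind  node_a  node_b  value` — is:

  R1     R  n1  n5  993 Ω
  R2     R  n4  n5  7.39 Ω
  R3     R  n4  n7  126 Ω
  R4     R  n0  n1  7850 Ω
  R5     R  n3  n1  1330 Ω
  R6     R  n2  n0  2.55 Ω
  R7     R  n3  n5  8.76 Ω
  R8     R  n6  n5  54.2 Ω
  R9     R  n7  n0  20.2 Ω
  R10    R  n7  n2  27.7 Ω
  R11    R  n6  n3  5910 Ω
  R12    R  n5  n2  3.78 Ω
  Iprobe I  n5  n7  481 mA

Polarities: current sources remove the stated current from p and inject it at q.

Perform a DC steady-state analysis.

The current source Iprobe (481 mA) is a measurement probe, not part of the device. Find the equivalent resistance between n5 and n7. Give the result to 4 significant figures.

R_eq = 14.50 Ω

MNA unknowns: 7 node voltages V₁..V_7
R1: Y=0.001007 on G[1,5]
R2: Y=0.1353 on G[4,5]
R3: Y=0.007937 on G[4,7]
R4: Y=0.0001274 on G[0,1]
R5: Y=0.0007519 on G[3,1]
R6: Y=0.3922 on G[2,0]
R7: Y=0.1142 on G[3,5]
R8: Y=0.01845 on G[6,5]
R9: Y=0.04950 on G[7,0]
R10: Y=0.03610 on G[7,2]
R11: Y=0.0001692 on G[6,3]
R12: Y=0.2646 on G[5,2]
Iprobe: z[5]−=0.481, z[7]+=0.481
solve → V1=-2.069, V2=-0.5996, V3=-2.218, V4=-1.833, V5=-2.219, V6=-2.219, V7=4.755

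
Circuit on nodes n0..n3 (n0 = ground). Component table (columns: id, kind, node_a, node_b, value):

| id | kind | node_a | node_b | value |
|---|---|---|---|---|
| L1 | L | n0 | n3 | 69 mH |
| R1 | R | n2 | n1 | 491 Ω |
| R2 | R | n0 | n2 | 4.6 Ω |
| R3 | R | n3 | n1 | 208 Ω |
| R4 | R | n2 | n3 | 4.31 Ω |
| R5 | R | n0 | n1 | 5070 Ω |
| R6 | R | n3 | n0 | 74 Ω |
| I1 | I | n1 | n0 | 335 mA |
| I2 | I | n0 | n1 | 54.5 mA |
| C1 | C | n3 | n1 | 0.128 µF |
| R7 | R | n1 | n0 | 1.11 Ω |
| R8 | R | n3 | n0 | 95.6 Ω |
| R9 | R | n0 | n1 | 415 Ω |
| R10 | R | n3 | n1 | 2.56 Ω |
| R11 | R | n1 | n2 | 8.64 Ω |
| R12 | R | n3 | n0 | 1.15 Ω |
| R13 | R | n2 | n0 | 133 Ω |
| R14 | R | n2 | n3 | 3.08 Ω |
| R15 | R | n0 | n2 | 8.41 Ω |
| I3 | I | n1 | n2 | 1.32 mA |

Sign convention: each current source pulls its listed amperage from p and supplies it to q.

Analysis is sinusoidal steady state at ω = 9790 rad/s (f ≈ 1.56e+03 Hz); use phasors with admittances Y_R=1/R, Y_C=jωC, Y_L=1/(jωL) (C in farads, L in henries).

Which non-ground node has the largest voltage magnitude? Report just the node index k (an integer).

Apply KCL at each of the 3 non-ground nodes and solve the resulting linear system.
Node n1: branches {R1, R3, R5, I1, I2, C1, R7, R9, R10, R11, I3} → V_1 = -0.2223+8.571e-05j
Node n2: branches {R1, R2, R4, R11, R13, R14, R15, I3} → V_2 = -0.06042-8.024e-05j
Node n3: branches {L1, R3, R4, R6, C1, R8, R10, R12, R14} → V_3 = -0.06586-0.0001649j

1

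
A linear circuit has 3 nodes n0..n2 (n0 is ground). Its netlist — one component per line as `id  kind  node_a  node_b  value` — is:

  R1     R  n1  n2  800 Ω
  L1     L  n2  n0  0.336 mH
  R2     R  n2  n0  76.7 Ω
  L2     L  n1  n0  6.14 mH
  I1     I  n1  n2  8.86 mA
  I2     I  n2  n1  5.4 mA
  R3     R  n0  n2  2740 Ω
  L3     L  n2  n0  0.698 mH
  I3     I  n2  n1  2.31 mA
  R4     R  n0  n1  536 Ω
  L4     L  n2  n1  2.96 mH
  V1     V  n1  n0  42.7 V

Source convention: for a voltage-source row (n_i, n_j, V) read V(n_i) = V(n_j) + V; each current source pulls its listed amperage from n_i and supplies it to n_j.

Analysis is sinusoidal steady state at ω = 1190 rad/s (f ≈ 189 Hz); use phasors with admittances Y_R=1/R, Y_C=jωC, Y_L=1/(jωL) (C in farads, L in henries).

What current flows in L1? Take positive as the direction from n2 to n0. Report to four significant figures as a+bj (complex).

0.006266-7.601j A

Apply KCL at each of the 2 non-ground nodes and solve the resulting linear system.
Node n1: branches {R1, L2, I1, I2, I3, R4, L4, V1} → V_1 = 42.70+0.000j
Node n2: branches {R1, L1, R2, I1, I2, R3, L3, I3, L4} → V_2 = 3.039+0.002505j
Source currents: i(V1)=-0.1297+17.10j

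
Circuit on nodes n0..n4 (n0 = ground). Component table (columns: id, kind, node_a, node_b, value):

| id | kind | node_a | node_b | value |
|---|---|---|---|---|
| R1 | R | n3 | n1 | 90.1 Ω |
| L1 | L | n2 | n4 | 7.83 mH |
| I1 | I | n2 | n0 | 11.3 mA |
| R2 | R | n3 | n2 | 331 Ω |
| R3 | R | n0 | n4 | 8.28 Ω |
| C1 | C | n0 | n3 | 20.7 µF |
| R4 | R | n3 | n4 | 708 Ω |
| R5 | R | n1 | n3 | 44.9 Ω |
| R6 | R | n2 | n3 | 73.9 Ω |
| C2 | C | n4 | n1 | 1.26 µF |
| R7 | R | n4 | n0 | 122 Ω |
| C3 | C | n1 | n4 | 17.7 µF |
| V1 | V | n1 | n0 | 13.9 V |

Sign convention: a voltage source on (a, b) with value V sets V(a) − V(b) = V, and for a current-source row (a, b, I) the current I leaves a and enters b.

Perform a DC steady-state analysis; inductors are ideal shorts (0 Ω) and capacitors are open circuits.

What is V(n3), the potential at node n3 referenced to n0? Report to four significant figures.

9.411 V

Element admittances at DC:
  Y(R1) = 0.01110 S between n3,n1
  L1: short n2↔n4 (DC inductor)
  I1: injects 0.0113 A into n0 (from n2)
  Y(R2) = 0.003021 S between n3,n2
  Y(R3) = 0.1208 S between n0,n4
  Y(C1) = 0.000 S between n0,n3
  Y(R4) = 0.001412 S between n3,n4
  Y(R5) = 0.02227 S between n1,n3
  Y(R6) = 0.01353 S between n2,n3
  Y(C2) = 0.000 S between n4,n1
  Y(R7) = 0.008197 S between n4,n0
  Y(C3) = 0.000 S between n1,n4
  V1: constraint V(n1)−V(n0) = 13.9
Assemble and solve the 6×6 MNA system:
  V(n1)=13.90  V(n2)=1.074  V(n3)=9.411  V(n4)=1.074
  i(L1)=0.1267  i(V1)=-0.1498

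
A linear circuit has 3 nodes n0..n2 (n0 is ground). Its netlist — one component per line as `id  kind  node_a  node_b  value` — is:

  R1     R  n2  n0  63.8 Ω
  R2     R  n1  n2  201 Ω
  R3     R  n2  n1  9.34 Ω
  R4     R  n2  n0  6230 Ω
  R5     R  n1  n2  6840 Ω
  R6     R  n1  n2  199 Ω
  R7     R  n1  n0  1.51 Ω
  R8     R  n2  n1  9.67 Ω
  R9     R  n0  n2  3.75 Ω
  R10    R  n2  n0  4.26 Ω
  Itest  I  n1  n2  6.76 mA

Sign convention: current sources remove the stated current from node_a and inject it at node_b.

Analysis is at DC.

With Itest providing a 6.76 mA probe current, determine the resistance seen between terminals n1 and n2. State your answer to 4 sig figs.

R_eq = 1.957 Ω

MNA unknowns: 2 node voltages V₁..V_2
R1: Y=0.01567 on G[2,0]
R2: Y=0.004975 on G[1,2]
R3: Y=0.1071 on G[2,1]
R4: Y=0.0001605 on G[2,0]
R5: Y=0.0001462 on G[1,2]
R6: Y=0.005025 on G[1,2]
R7: Y=0.6623 on G[1,0]
R8: Y=0.1034 on G[2,1]
R9: Y=0.2667 on G[0,2]
R10: Y=0.2347 on G[2,0]
Itest: z[1]−=0.00676, z[2]+=0.00676
solve → V1=-0.005801, V2=0.007427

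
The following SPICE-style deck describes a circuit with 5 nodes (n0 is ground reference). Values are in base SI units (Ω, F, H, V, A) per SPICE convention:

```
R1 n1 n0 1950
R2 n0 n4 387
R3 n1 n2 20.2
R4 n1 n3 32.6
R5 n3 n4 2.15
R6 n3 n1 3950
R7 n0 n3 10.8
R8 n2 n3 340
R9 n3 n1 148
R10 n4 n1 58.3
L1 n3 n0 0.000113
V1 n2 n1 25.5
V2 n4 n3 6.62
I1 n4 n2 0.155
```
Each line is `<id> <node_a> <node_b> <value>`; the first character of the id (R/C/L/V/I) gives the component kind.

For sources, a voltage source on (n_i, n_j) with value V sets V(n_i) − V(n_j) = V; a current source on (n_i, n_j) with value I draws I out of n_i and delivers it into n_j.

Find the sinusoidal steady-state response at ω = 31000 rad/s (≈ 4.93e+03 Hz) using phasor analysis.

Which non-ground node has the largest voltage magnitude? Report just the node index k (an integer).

2

MNA unknowns: 4 node voltages V₁..V_4 plus 2 source currents (V1, V2)
R1: Y=0.0005128+0.000j on G[1,0]
R2: Y=0.002584+0.000j on G[0,4]
R3: Y=0.04950+0.000j on G[1,2]
R4: Y=0.03067+0.000j on G[1,3]
R5: Y=0.4651+0.000j on G[3,4]
R6: Y=0.0002532+0.000j on G[3,1]
R7: Y=0.09259+0.000j on G[0,3]
R8: Y=0.002941+0.000j on G[2,3]
R9: Y=0.006757+0.000j on G[3,1]
R10: Y=0.01715+0.000j on G[4,1]
L1: Y=0.000-0.2855j on G[3,0]
V1: row V2−V1=25.5, i_V1 at 2,1
V2: row V4−V3=6.62, i_V2 at 4,3
I1: z[4]−=0.155, z[2]+=0.155
solve → V1=3.301-0.05871j, V2=28.80-0.05871j, V3=-0.01985-0.05923j, V4=6.600-0.05923j
aux → i_V1=-1.192-1.533e-06j, i_V2=-3.308+0.0001620j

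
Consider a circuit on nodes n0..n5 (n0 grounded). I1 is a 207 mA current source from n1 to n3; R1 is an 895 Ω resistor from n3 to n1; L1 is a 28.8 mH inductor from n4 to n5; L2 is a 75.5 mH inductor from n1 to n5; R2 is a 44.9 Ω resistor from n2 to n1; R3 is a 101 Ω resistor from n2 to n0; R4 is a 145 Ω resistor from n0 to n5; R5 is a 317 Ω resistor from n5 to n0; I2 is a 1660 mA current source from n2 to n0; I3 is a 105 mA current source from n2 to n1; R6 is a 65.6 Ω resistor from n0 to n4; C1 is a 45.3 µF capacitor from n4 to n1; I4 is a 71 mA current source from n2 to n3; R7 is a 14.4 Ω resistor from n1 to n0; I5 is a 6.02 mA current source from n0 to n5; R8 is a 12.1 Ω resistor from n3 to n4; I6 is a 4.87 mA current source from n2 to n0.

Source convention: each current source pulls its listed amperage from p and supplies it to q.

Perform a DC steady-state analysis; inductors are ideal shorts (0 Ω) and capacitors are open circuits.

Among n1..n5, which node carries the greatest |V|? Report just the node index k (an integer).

2

MNA unknowns: 5 node voltages V₁..V_5 plus 2 source currents (L1, L2)
I1: z[1]−=0.207, z[3]+=0.207
R1: Y=0.001117 on G[3,1]
L1: row V4−V5=0, i_L1 at 4,5
L2: row V1−V5=0, i_L2 at 1,5
R2: Y=0.02227 on G[2,1]
R3: Y=0.009901 on G[2,0]
R4: Y=0.006897 on G[0,5]
R5: Y=0.003155 on G[5,0]
I2: z[2]−=1.66, z[0]+=1.66
I3: z[2]−=0.105, z[1]+=0.105
R6: Y=0.01524 on G[0,4]
C1: Y=0.000 on G[4,1]
I4: z[2]−=0.071, z[3]+=0.071
R7: Y=0.06944 on G[1,0]
I5: z[0]−=0.00602, z[5]+=0.00602
R8: Y=0.08264 on G[3,4]
I6: z[2]−=0.00487, z[0]+=0.00487
solve → V1=-10.75, V2=-64.66, V3=-7.433, V4=-10.75, V5=-10.75
aux → i_L1=0.4382, i_L2=-0.5523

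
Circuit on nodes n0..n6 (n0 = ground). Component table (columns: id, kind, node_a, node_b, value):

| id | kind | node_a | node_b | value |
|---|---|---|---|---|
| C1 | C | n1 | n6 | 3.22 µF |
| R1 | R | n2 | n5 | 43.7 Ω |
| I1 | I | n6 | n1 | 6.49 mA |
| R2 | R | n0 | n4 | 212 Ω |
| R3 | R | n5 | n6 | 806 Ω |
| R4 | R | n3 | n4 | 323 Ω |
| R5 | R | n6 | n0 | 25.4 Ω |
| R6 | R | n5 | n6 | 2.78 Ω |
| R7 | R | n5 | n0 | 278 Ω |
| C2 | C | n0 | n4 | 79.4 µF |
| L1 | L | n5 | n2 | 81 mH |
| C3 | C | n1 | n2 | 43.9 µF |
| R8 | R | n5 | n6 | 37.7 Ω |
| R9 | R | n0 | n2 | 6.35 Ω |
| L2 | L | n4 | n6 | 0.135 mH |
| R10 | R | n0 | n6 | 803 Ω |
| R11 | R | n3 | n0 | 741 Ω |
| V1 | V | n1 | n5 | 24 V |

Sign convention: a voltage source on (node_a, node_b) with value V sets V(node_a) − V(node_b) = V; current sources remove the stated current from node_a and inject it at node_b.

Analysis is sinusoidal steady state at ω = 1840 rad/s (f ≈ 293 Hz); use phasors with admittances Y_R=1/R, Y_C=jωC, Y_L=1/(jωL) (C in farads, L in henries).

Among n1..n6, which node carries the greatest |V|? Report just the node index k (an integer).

Apply KCL at each of the 6 non-ground nodes and solve the resulting linear system.
Node n1: branches {C1, I1, C3, V1} → V_1 = 16.40-2.395j
Node n2: branches {R1, L1, C3, R9} → V_2 = 2.589+6.259j
Node n3: branches {R4, R11} → V_3 = -4.764+0.3525j
Node n4: branches {R2, R4, C2, L2} → V_4 = -6.841+0.5062j
Node n5: branches {R1, R3, R6, R7, L1, R8, V1} → V_5 = -7.602-2.395j
Node n6: branches {C1, I1, R3, R5, R6, R8, L2, R10} → V_6 = -6.593+0.4782j
Source currents: i(V1)=-0.7096-1.252j

1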